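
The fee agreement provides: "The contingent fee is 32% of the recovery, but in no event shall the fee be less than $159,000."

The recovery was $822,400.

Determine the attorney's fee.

$263,168.00

32% of $822,400 = $263,168.00
That exceeds the $159,000 minimum.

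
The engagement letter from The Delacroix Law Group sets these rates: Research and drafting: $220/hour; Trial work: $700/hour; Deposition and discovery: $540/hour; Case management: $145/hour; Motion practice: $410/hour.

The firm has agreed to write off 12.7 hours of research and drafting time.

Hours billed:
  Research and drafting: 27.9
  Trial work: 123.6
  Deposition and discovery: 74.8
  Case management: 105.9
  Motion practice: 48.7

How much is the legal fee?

Research and drafting: 27.9 × $220 = $6,138.00
Trial work: 123.6 × $700 = $86,520.00
Deposition and discovery: 74.8 × $540 = $40,392.00
Case management: 105.9 × $145 = $15,355.50
Motion practice: 48.7 × $410 = $19,967.00
Subtotal: $168,372.50
Write-off: 12.7 × $220 = $2,794.00
Total: $168,372.50 − $2,794.00 = $165,578.50

$165,578.50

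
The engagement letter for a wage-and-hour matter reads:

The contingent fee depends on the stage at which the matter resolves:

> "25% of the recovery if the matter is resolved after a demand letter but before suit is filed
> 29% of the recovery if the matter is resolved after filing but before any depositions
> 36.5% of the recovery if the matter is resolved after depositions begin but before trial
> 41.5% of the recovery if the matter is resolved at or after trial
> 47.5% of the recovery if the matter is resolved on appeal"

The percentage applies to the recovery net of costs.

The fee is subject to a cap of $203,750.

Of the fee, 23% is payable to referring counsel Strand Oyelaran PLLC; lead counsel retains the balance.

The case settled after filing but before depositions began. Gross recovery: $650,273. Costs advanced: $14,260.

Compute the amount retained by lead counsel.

Fee base (net of costs): $650,273 − $14,260 = $636,013
The matter settled after filing but before depositions began, so the 29% rate applies.
$636,013 × 29% = $184,443.77
$184,443.77 is under the $203,750 cap.
Referral share: 23% of $184,443.77 = $42,422.07; lead counsel retains $184,443.77 − $42,422.07 = $142,021.70.

$142,021.70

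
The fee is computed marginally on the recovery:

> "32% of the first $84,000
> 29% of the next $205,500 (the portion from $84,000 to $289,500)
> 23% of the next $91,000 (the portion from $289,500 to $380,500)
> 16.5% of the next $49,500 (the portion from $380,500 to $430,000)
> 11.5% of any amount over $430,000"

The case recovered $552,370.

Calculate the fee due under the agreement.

$129,645.05

First $84,000 at 32% = $26,880.00
Next $205,500 at 29% = $59,595.00
Next $91,000 at 23% = $20,930.00
Next $49,500 at 16.5% = $8,167.50
Remaining $122,370 at 11.5% = $14,072.55
Fee: $26,880.00 + $59,595.00 + $20,930.00 + $8,167.50 + $14,072.55 = $129,645.05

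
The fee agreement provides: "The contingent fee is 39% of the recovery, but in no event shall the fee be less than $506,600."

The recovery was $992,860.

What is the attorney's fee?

39% of $992,860 = $387,215.40
That is below the $506,600 minimum, so the minimum applies.

$506,600.00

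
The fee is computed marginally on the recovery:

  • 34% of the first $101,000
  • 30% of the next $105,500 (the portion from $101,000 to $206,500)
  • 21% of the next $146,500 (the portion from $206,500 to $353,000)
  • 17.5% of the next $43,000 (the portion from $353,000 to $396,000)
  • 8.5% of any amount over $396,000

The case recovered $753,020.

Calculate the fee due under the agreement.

$134,626.70

First $101,000 at 34% = $34,340.00
Next $105,500 at 30% = $31,650.00
Next $146,500 at 21% = $30,765.00
Next $43,000 at 17.5% = $7,525.00
Remaining $357,020 at 8.5% = $30,346.70
Fee: $34,340.00 + $31,650.00 + $30,765.00 + $7,525.00 + $30,346.70 = $134,626.70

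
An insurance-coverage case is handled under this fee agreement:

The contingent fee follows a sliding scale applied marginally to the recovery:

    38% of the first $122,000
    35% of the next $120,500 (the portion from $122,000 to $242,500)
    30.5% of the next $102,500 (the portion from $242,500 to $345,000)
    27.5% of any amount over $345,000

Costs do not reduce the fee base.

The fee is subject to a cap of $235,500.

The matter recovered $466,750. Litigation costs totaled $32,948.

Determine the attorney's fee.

Fee base is the gross recovery, $466,750; costs are reimbursed separately.
First $122,000 at 38% = $46,360.00
Next $120,500 at 35% = $42,175.00
Next $102,500 at 30.5% = $31,262.50
Remaining $121,750 at 27.5% = $33,481.25
Fee: $46,360.00 + $42,175.00 + $31,262.50 + $33,481.25 = $153,278.75
$153,278.75 is under the $235,500 cap.

$153,278.75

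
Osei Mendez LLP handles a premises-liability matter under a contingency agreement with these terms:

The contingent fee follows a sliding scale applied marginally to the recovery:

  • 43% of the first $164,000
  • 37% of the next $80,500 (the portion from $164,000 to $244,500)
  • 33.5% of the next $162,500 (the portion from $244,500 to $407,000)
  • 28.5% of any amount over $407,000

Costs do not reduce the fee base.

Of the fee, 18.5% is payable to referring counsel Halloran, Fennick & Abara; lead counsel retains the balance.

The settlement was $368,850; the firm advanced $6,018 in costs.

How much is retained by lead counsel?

Fee base is the gross recovery, $368,850; costs are reimbursed separately.
First $164,000 at 43% = $70,520.00
Next $80,500 at 37% = $29,785.00
Remaining $124,350 at 33.5% = $41,657.25
Fee: $70,520.00 + $29,785.00 + $41,657.25 = $141,962.25
Referral share: 18.5% of $141,962.25 = $26,263.02; lead counsel retains $141,962.25 − $26,263.02 = $115,699.23.

$115,699.23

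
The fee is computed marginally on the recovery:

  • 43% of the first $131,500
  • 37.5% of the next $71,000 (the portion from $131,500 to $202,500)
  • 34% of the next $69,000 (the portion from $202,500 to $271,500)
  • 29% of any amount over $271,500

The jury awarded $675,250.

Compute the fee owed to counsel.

$223,717.50

First $131,500 at 43% = $56,545.00
Next $71,000 at 37.5% = $26,625.00
Next $69,000 at 34% = $23,460.00
Remaining $403,750 at 29% = $117,087.50
Fee: $56,545.00 + $26,625.00 + $23,460.00 + $117,087.50 = $223,717.50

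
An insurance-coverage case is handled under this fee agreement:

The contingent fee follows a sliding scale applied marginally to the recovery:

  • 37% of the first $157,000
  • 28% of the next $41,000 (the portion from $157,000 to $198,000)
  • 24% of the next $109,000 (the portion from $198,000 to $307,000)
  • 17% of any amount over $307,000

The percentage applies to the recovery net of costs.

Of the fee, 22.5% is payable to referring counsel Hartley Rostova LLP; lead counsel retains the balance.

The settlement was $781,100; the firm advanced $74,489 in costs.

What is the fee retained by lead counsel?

$126,839.50

Fee base (net of costs): $781,100 − $74,489 = $706,611
First $157,000 at 37% = $58,090.00
Next $41,000 at 28% = $11,480.00
Next $109,000 at 24% = $26,160.00
Remaining $399,611 at 17% = $67,933.87
Fee: $58,090.00 + $11,480.00 + $26,160.00 + $67,933.87 = $163,663.87
Referral share: 22.5% of $163,663.87 = $36,824.37; lead counsel retains $163,663.87 − $36,824.37 = $126,839.50.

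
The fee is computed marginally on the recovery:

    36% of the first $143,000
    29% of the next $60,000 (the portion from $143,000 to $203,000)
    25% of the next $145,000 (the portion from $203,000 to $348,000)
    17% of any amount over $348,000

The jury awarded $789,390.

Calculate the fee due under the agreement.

$180,166.30

First $143,000 at 36% = $51,480.00
Next $60,000 at 29% = $17,400.00
Next $145,000 at 25% = $36,250.00
Remaining $441,390 at 17% = $75,036.30
Fee: $51,480.00 + $17,400.00 + $36,250.00 + $75,036.30 = $180,166.30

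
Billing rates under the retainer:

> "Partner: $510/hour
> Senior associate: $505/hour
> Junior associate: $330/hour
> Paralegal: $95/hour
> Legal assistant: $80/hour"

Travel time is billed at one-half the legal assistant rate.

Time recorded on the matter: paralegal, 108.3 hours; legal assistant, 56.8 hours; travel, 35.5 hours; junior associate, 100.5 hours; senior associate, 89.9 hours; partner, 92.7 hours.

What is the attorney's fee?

Partner: 92.7 × $510 = $47,277.00
Senior associate: 89.9 × $505 = $45,399.50
Junior associate: 100.5 × $330 = $33,165.00
Paralegal: 108.3 × $95 = $10,288.50
Legal assistant: 56.8 × $80 = $4,544.00
Subtotal: $47,277.00 + $45,399.50 + $33,165.00 + $10,288.50 + $4,544.00 = $140,674.00
Travel: 35.5 × ($80 ÷ 2) = 35.5 × $40.00 = $1,420.00
Total: $140,674.00 + $1,420.00 = $142,094.00

$142,094.00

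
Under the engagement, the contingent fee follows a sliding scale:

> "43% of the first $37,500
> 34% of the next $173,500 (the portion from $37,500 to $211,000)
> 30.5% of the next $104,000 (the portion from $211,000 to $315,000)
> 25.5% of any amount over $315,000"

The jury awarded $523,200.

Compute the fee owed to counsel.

$159,926.00

First $37,500 at 43% = $16,125.00
Next $173,500 at 34% = $58,990.00
Next $104,000 at 30.5% = $31,720.00
Remaining $208,200 at 25.5% = $53,091.00
Fee: $16,125.00 + $58,990.00 + $31,720.00 + $53,091.00 = $159,926.00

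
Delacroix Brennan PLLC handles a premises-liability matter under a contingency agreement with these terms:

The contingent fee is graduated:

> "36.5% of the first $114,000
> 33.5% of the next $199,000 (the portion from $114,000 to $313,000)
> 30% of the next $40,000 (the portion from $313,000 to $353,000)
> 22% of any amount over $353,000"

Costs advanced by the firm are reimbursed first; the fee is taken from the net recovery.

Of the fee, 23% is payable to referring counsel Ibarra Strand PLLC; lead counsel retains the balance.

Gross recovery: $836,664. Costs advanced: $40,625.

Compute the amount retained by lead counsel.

$167,662.56

Fee base (net of costs): $836,664 − $40,625 = $796,039
First $114,000 at 36.5% = $41,610.00
Next $199,000 at 33.5% = $66,665.00
Next $40,000 at 30% = $12,000.00
Remaining $443,039 at 22% = $97,468.58
Fee: $41,610.00 + $66,665.00 + $12,000.00 + $97,468.58 = $217,743.58
Referral share: 23% of $217,743.58 = $50,081.02; lead counsel retains $217,743.58 − $50,081.02 = $167,662.56.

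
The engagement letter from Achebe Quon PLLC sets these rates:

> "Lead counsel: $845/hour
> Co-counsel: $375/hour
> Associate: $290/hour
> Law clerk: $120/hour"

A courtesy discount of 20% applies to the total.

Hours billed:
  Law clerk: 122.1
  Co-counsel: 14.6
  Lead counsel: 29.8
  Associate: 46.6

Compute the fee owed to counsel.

Lead counsel: 29.8 × $845 = $25,181.00
Co-counsel: 14.6 × $375 = $5,475.00
Associate: 46.6 × $290 = $13,514.00
Law clerk: 122.1 × $120 = $14,652.00
Subtotal: $58,822.00
Less 20% discount: −$11,764.40
Total: $58,822.00 − $11,764.40 = $47,057.60

$47,057.60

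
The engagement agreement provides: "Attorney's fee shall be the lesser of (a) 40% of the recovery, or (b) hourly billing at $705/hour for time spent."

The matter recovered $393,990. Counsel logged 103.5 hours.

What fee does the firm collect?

(a) 40% of $393,990 = $157,596.00
(b) 103.5 × $705 = $72,967.50
The lesser is (b): $72,967.50.

$72,967.50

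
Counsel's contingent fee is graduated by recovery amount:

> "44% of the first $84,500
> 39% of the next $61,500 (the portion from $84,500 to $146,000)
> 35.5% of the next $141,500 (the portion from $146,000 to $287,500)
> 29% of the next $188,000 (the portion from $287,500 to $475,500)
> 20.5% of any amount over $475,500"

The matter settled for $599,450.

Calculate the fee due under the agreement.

First $84,500 at 44% = $37,180.00
Next $61,500 at 39% = $23,985.00
Next $141,500 at 35.5% = $50,232.50
Next $188,000 at 29% = $54,520.00
Remaining $123,950 at 20.5% = $25,409.75
Fee: $37,180.00 + $23,985.00 + $50,232.50 + $54,520.00 + $25,409.75 = $191,327.25

$191,327.25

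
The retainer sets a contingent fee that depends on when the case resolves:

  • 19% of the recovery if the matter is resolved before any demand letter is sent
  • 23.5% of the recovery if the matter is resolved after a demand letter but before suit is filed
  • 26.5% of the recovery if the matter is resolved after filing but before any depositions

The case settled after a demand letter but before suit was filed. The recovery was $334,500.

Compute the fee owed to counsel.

$78,607.50

The matter settled after a demand letter but before suit was filed, so the 23.5% rate applies.
$334,500 × 23.5% = $78,607.50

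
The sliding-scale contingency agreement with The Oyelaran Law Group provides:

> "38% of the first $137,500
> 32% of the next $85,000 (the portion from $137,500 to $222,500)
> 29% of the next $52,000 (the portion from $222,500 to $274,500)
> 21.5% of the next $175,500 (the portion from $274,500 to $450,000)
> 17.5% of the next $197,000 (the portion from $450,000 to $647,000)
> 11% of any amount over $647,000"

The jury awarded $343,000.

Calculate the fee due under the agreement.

$109,257.50

First $137,500 at 38% = $52,250.00
Next $85,000 at 32% = $27,200.00
Next $52,000 at 29% = $15,080.00
Remaining $68,500 at 21.5% = $14,727.50
Fee: $52,250.00 + $27,200.00 + $15,080.00 + $14,727.50 = $109,257.50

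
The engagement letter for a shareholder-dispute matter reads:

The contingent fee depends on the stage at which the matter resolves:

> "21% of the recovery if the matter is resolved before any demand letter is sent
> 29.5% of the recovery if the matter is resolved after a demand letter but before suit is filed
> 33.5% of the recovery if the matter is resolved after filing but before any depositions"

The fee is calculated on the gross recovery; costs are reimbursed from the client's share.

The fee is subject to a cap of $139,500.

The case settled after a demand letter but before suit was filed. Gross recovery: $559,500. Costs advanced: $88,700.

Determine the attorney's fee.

$139,500.00

Fee base is the gross recovery, $559,500; costs are reimbursed separately.
The matter settled after a demand letter but before suit was filed, so the 29.5% rate applies.
$559,500 × 29.5% = $165,052.50
$165,052.50 exceeds the $139,500 cap, so the fee is capped at $139,500.00.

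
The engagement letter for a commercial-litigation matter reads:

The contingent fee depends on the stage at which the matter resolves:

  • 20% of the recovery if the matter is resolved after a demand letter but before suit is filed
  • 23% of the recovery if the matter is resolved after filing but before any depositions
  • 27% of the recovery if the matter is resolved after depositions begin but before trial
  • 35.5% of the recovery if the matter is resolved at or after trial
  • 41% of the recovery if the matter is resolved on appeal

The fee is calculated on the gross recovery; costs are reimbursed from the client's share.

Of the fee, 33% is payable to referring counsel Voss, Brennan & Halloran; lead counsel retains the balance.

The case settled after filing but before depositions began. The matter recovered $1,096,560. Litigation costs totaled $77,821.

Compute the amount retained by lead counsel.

Fee base is the gross recovery, $1,096,560; costs are reimbursed separately.
The matter settled after filing but before depositions began, so the 23% rate applies.
$1,096,560 × 23% = $252,208.80
Referral share: 33% of $252,208.80 = $83,228.90; lead counsel retains $252,208.80 − $83,228.90 = $168,979.90.

$168,979.90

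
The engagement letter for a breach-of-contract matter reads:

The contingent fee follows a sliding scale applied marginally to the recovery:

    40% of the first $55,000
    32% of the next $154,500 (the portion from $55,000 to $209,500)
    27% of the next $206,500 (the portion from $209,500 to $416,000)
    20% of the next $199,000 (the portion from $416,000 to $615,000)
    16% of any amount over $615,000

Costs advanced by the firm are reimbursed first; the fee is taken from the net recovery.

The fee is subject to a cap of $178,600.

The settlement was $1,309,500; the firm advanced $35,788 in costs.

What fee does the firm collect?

Fee base (net of costs): $1,309,500 − $35,788 = $1,273,712
First $55,000 at 40% = $22,000.00
Next $154,500 at 32% = $49,440.00
Next $206,500 at 27% = $55,755.00
Next $199,000 at 20% = $39,800.00
Remaining $658,712 at 16% = $105,393.92
Fee: $22,000.00 + $49,440.00 + $55,755.00 + $39,800.00 + $105,393.92 = $272,388.92
$272,388.92 exceeds the $178,600 cap, so the fee is capped at $178,600.00.

$178,600.00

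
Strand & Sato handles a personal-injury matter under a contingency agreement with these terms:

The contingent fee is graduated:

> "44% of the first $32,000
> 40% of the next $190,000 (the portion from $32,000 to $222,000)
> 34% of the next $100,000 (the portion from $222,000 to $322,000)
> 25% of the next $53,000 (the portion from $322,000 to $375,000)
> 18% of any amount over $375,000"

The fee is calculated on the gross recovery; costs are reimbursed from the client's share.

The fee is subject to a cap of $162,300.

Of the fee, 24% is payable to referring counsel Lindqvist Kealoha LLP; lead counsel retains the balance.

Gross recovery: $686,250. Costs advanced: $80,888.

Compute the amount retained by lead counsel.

$123,348.00

Fee base is the gross recovery, $686,250; costs are reimbursed separately.
First $32,000 at 44% = $14,080.00
Next $190,000 at 40% = $76,000.00
Next $100,000 at 34% = $34,000.00
Next $53,000 at 25% = $13,250.00
Remaining $311,250 at 18% = $56,025.00
Fee: $14,080.00 + $76,000.00 + $34,000.00 + $13,250.00 + $56,025.00 = $193,355.00
$193,355.00 exceeds the $162,300 cap, so the fee is capped at $162,300.00.
Referral share: 24% of $162,300.00 = $38,952.00; lead counsel retains $162,300.00 − $38,952.00 = $123,348.00.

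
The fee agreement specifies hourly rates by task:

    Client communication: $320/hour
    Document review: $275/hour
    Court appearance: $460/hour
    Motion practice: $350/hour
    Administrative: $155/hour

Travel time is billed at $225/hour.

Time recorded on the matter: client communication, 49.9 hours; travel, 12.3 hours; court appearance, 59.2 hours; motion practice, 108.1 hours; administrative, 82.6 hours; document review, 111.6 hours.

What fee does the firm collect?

Client communication: 49.9 × $320 = $15,968.00
Document review: 111.6 × $275 = $30,690.00
Court appearance: 59.2 × $460 = $27,232.00
Motion practice: 108.1 × $350 = $37,835.00
Administrative: 82.6 × $155 = $12,803.00
Subtotal: $15,968.00 + $30,690.00 + $27,232.00 + $37,835.00 + $12,803.00 = $124,528.00
Travel: 12.3 × $225 = $2,767.50
Total: $124,528.00 + $2,767.50 = $127,295.50

$127,295.50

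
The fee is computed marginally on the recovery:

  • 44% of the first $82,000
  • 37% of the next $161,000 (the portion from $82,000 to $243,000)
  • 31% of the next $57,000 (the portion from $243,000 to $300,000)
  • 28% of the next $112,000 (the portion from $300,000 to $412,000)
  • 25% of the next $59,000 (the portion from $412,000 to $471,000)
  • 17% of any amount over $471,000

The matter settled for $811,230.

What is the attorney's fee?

First $82,000 at 44% = $36,080.00
Next $161,000 at 37% = $59,570.00
Next $57,000 at 31% = $17,670.00
Next $112,000 at 28% = $31,360.00
Next $59,000 at 25% = $14,750.00
Remaining $340,230 at 17% = $57,839.10
Fee: $36,080.00 + $59,570.00 + $17,670.00 + $31,360.00 + $14,750.00 + $57,839.10 = $217,269.10

$217,269.10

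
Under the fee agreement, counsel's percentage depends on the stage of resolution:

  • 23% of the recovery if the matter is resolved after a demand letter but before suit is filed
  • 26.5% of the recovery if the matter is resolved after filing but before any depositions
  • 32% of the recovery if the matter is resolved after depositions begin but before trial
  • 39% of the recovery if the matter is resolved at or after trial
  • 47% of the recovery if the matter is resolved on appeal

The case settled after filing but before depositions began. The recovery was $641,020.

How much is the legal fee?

The matter settled after filing but before depositions began, so the 26.5% rate applies.
$641,020 × 26.5% = $169,870.30

$169,870.30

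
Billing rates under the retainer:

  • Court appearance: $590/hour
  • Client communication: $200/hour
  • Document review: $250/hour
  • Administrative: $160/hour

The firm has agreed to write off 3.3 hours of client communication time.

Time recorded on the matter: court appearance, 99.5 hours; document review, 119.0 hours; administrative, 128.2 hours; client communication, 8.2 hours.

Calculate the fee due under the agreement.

Court appearance: 99.5 × $590 = $58,705.00
Client communication: 8.2 × $200 = $1,640.00
Document review: 119.0 × $250 = $29,750.00
Administrative: 128.2 × $160 = $20,512.00
Subtotal: $110,607.00
Write-off: 3.3 × $200 = $660.00
Total: $110,607.00 − $660.00 = $109,947.00

$109,947.00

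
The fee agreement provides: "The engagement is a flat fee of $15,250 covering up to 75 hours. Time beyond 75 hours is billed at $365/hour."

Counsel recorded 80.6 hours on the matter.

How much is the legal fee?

Flat fee: $15,250.00
Excess hours: 80.6 − 75 = 5.6
Overrun: 5.6 × $365 = $2,044.00
Total: $15,250.00 + $2,044.00 = $17,294.00

$17,294.00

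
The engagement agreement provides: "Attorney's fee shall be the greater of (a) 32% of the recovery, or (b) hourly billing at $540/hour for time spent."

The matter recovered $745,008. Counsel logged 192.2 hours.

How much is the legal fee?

(a) 32% of $745,008 = $238,402.56
(b) 192.2 × $540 = $103,788.00
The greater is (a): $238,402.56.

$238,402.56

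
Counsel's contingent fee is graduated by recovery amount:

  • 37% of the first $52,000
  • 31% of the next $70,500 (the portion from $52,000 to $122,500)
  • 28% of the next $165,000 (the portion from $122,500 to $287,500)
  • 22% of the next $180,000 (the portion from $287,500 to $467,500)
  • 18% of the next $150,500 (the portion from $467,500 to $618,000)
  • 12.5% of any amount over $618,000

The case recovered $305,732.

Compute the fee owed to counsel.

First $52,000 at 37% = $19,240.00
Next $70,500 at 31% = $21,855.00
Next $165,000 at 28% = $46,200.00
Remaining $18,232 at 22% = $4,011.04
Fee: $19,240.00 + $21,855.00 + $46,200.00 + $4,011.04 = $91,306.04

$91,306.04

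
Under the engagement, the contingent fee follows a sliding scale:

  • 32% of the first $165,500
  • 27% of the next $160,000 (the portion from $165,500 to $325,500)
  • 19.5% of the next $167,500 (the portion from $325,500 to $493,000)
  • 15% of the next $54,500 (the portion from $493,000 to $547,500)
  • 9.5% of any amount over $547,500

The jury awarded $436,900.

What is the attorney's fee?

First $165,500 at 32% = $52,960.00
Next $160,000 at 27% = $43,200.00
Remaining $111,400 at 19.5% = $21,723.00
Fee: $52,960.00 + $43,200.00 + $21,723.00 = $117,883.00

$117,883.00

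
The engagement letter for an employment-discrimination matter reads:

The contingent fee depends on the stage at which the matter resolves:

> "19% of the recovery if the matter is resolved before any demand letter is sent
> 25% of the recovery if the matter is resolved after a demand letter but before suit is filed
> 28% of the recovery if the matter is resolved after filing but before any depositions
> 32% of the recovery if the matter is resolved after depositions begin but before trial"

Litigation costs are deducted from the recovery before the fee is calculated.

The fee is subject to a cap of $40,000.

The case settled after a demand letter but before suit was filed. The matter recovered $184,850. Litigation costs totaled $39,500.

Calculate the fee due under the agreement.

$36,337.50

Fee base (net of costs): $184,850 − $39,500 = $145,350
The matter settled after a demand letter but before suit was filed, so the 25% rate applies.
$145,350 × 25% = $36,337.50
$36,337.50 is under the $40,000 cap.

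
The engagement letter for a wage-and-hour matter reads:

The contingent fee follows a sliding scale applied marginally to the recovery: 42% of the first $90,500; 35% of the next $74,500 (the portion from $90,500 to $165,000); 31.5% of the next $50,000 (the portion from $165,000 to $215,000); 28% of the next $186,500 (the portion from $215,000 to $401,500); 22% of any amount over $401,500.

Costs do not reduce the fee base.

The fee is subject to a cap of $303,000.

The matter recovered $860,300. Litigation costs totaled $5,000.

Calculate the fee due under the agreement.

Fee base is the gross recovery, $860,300; costs are reimbursed separately.
First $90,500 at 42% = $38,010.00
Next $74,500 at 35% = $26,075.00
Next $50,000 at 31.5% = $15,750.00
Next $186,500 at 28% = $52,220.00
Remaining $458,800 at 22% = $100,936.00
Fee: $38,010.00 + $26,075.00 + $15,750.00 + $52,220.00 + $100,936.00 = $232,991.00
$232,991.00 is under the $303,000 cap.

$232,991.00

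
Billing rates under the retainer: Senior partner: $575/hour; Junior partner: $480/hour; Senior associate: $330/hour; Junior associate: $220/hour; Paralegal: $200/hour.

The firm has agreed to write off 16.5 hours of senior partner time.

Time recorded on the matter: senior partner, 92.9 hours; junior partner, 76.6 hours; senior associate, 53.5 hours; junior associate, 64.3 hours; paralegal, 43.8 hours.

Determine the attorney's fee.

$121,259.00

Senior partner: 92.9 × $575 = $53,417.50
Junior partner: 76.6 × $480 = $36,768.00
Senior associate: 53.5 × $330 = $17,655.00
Junior associate: 64.3 × $220 = $14,146.00
Paralegal: 43.8 × $200 = $8,760.00
Subtotal: $130,746.50
Write-off: 16.5 × $575 = $9,487.50
Total: $130,746.50 − $9,487.50 = $121,259.00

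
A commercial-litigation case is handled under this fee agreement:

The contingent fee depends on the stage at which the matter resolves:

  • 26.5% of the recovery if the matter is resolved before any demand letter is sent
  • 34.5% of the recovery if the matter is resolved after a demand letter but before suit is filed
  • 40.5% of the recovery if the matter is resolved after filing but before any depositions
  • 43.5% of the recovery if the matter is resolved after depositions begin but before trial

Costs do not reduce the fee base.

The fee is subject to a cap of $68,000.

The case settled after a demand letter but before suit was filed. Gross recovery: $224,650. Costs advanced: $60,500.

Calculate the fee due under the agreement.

$68,000.00

Fee base is the gross recovery, $224,650; costs are reimbursed separately.
The matter settled after a demand letter but before suit was filed, so the 34.5% rate applies.
$224,650 × 34.5% = $77,504.25
$77,504.25 exceeds the $68,000 cap, so the fee is capped at $68,000.00.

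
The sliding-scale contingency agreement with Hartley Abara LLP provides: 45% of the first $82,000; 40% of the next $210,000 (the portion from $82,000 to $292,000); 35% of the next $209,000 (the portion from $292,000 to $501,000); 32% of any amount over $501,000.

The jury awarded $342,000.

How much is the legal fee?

$138,400.00

First $82,000 at 45% = $36,900.00
Next $210,000 at 40% = $84,000.00
Remaining $50,000 at 35% = $17,500.00
Fee: $36,900.00 + $84,000.00 + $17,500.00 = $138,400.00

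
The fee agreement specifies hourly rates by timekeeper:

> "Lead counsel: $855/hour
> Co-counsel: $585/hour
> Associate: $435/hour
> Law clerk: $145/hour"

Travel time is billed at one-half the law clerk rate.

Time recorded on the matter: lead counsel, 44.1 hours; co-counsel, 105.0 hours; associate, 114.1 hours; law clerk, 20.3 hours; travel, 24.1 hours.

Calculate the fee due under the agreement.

Lead counsel: 44.1 × $855 = $37,705.50
Co-counsel: 105.0 × $585 = $61,425.00
Associate: 114.1 × $435 = $49,633.50
Law clerk: 20.3 × $145 = $2,943.50
Subtotal: $37,705.50 + $61,425.00 + $49,633.50 + $2,943.50 = $151,707.50
Travel: 24.1 × ($145 ÷ 2) = 24.1 × $72.50 = $1,747.25
Total: $151,707.50 + $1,747.25 = $153,454.75

$153,454.75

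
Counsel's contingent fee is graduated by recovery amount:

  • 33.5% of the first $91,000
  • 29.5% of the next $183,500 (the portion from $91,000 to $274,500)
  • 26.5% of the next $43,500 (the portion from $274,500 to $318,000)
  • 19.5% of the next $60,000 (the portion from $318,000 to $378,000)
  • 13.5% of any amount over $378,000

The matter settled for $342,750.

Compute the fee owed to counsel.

$100,971.25

First $91,000 at 33.5% = $30,485.00
Next $183,500 at 29.5% = $54,132.50
Next $43,500 at 26.5% = $11,527.50
Remaining $24,750 at 19.5% = $4,826.25
Fee: $30,485.00 + $54,132.50 + $11,527.50 + $4,826.25 = $100,971.25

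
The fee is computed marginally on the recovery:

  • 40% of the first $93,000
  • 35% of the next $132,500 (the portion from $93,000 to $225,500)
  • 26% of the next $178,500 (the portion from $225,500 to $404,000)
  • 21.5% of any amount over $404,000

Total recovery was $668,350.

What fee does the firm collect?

$186,820.25

First $93,000 at 40% = $37,200.00
Next $132,500 at 35% = $46,375.00
Next $178,500 at 26% = $46,410.00
Remaining $264,350 at 21.5% = $56,835.25
Fee: $37,200.00 + $46,375.00 + $46,410.00 + $56,835.25 = $186,820.25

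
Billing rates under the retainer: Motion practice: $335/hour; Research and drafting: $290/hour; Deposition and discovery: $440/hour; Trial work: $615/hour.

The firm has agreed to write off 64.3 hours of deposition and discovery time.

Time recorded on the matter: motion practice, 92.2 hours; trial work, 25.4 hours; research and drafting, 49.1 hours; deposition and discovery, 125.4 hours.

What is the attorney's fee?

Motion practice: 92.2 × $335 = $30,887.00
Research and drafting: 49.1 × $290 = $14,239.00
Deposition and discovery: 125.4 × $440 = $55,176.00
Trial work: 25.4 × $615 = $15,621.00
Subtotal: $115,923.00
Write-off: 64.3 × $440 = $28,292.00
Total: $115,923.00 − $28,292.00 = $87,631.00

$87,631.00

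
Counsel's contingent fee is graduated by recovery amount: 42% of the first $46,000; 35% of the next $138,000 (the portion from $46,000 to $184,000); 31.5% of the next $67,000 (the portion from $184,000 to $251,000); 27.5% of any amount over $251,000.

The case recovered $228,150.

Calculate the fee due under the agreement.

First $46,000 at 42% = $19,320.00
Next $138,000 at 35% = $48,300.00
Remaining $44,150 at 31.5% = $13,907.25
Fee: $19,320.00 + $48,300.00 + $13,907.25 = $81,527.25

$81,527.25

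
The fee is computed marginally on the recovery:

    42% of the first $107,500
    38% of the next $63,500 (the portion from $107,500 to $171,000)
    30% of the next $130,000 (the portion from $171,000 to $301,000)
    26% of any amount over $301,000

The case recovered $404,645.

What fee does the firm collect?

$135,227.70

First $107,500 at 42% = $45,150.00
Next $63,500 at 38% = $24,130.00
Next $130,000 at 30% = $39,000.00
Remaining $103,645 at 26% = $26,947.70
Fee: $45,150.00 + $24,130.00 + $39,000.00 + $26,947.70 = $135,227.70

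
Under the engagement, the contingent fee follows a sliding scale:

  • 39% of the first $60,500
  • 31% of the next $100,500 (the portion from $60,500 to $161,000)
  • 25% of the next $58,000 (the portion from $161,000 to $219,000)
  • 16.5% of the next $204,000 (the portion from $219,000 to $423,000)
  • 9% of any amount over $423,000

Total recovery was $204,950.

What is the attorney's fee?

$65,737.50

First $60,500 at 39% = $23,595.00
Next $100,500 at 31% = $31,155.00
Remaining $43,950 at 25% = $10,987.50
Fee: $23,595.00 + $31,155.00 + $10,987.50 = $65,737.50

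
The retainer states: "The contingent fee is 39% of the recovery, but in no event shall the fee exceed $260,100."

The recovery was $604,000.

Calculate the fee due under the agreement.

$235,560.00

39% of $604,000 = $235,560.00
That is under the $260,100 cap.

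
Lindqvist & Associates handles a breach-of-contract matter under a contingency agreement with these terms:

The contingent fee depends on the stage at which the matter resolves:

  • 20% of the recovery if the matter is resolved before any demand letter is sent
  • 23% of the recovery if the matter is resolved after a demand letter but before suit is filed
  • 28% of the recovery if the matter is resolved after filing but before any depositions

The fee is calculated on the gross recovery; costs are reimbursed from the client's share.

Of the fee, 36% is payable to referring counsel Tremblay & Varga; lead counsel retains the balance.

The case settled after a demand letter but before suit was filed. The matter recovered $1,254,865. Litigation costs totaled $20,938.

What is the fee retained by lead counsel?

$184,716.13

Fee base is the gross recovery, $1,254,865; costs are reimbursed separately.
The matter settled after a demand letter but before suit was filed, so the 23% rate applies.
$1,254,865 × 23% = $288,618.95
Referral share: 36% of $288,618.95 = $103,902.82; lead counsel retains $288,618.95 − $103,902.82 = $184,716.13.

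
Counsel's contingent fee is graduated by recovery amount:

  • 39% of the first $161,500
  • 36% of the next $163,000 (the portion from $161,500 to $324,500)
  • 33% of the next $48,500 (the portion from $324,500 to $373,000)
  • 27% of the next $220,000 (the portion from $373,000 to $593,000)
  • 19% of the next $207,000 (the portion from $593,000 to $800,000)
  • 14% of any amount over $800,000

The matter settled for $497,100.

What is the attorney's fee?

$171,177.00

First $161,500 at 39% = $62,985.00
Next $163,000 at 36% = $58,680.00
Next $48,500 at 33% = $16,005.00
Remaining $124,100 at 27% = $33,507.00
Fee: $62,985.00 + $58,680.00 + $16,005.00 + $33,507.00 = $171,177.00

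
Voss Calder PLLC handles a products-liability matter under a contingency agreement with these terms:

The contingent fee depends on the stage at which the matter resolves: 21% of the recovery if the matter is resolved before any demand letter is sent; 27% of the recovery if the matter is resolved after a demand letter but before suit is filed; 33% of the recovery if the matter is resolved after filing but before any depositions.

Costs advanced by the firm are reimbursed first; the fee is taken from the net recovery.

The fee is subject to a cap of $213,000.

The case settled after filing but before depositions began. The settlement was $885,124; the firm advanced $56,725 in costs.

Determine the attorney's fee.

$213,000.00

Fee base (net of costs): $885,124 − $56,725 = $828,399
The matter settled after filing but before depositions began, so the 33% rate applies.
$828,399 × 33% = $273,371.67
$273,371.67 exceeds the $213,000 cap, so the fee is capped at $213,000.00.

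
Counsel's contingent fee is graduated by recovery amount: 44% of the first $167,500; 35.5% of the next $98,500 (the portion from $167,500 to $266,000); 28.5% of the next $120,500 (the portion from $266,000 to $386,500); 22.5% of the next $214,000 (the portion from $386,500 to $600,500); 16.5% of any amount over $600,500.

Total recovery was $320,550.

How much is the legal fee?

First $167,500 at 44% = $73,700.00
Next $98,500 at 35.5% = $34,967.50
Remaining $54,550 at 28.5% = $15,546.75
Fee: $73,700.00 + $34,967.50 + $15,546.75 = $124,214.25

$124,214.25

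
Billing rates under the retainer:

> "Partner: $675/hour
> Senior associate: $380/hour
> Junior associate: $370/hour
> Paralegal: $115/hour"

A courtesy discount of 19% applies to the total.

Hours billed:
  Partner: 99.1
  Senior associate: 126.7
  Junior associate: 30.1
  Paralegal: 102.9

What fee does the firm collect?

$111,787.29

Partner: 99.1 × $675 = $66,892.50
Senior associate: 126.7 × $380 = $48,146.00
Junior associate: 30.1 × $370 = $11,137.00
Paralegal: 102.9 × $115 = $11,833.50
Subtotal: $138,009.00
Less 19% discount: −$26,221.71
Total: $138,009.00 − $26,221.71 = $111,787.29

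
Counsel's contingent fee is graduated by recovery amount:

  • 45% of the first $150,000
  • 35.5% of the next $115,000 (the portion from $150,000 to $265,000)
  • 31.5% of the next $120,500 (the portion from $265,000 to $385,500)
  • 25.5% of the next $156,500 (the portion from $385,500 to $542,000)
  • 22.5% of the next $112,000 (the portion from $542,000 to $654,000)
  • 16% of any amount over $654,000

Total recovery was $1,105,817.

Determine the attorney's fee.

First $150,000 at 45% = $67,500.00
Next $115,000 at 35.5% = $40,825.00
Next $120,500 at 31.5% = $37,957.50
Next $156,500 at 25.5% = $39,907.50
Next $112,000 at 22.5% = $25,200.00
Remaining $451,817 at 16% = $72,290.72
Fee: $67,500.00 + $40,825.00 + $37,957.50 + $39,907.50 + $25,200.00 + $72,290.72 = $283,680.72

$283,680.72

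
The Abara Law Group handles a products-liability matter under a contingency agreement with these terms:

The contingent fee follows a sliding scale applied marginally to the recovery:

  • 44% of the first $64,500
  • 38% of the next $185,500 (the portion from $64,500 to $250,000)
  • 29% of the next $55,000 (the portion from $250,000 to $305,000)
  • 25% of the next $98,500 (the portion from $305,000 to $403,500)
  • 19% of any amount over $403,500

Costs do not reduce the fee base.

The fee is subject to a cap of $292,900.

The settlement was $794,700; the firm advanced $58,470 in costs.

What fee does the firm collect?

Fee base is the gross recovery, $794,700; costs are reimbursed separately.
First $64,500 at 44% = $28,380.00
Next $185,500 at 38% = $70,490.00
Next $55,000 at 29% = $15,950.00
Next $98,500 at 25% = $24,625.00
Remaining $391,200 at 19% = $74,328.00
Fee: $28,380.00 + $70,490.00 + $15,950.00 + $24,625.00 + $74,328.00 = $213,773.00
$213,773.00 is under the $292,900 cap.

$213,773.00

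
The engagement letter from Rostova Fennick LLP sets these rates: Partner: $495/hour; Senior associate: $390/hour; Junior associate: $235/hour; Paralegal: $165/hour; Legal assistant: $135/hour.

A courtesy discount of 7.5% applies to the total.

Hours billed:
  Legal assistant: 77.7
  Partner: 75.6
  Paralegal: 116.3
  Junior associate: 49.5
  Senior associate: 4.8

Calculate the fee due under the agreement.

$74,560.09

Partner: 75.6 × $495 = $37,422.00
Senior associate: 4.8 × $390 = $1,872.00
Junior associate: 49.5 × $235 = $11,632.50
Paralegal: 116.3 × $165 = $19,189.50
Legal assistant: 77.7 × $135 = $10,489.50
Subtotal: $80,605.50
Less 7.5% discount: −$6,045.41
Total: $80,605.50 − $6,045.41 = $74,560.09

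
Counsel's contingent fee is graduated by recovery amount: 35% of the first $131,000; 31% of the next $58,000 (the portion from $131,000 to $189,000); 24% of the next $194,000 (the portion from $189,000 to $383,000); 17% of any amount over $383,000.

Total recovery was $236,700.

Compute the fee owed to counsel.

First $131,000 at 35% = $45,850.00
Next $58,000 at 31% = $17,980.00
Remaining $47,700 at 24% = $11,448.00
Fee: $45,850.00 + $17,980.00 + $11,448.00 = $75,278.00

$75,278.00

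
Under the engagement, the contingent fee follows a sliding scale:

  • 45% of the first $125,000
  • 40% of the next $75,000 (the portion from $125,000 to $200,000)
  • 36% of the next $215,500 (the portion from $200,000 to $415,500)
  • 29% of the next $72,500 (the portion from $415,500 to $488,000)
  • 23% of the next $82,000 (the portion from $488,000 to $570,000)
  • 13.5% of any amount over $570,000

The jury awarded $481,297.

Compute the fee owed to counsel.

First $125,000 at 45% = $56,250.00
Next $75,000 at 40% = $30,000.00
Next $215,500 at 36% = $77,580.00
Remaining $65,797 at 29% = $19,081.13
Fee: $56,250.00 + $30,000.00 + $77,580.00 + $19,081.13 = $182,911.13

$182,911.13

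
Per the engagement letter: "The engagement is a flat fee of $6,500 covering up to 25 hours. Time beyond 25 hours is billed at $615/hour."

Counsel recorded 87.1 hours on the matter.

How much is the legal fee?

$44,691.50

Flat fee: $6,500.00
Excess hours: 87.1 − 25 = 62.1
Overrun: 62.1 × $615 = $38,191.50
Total: $6,500.00 + $38,191.50 = $44,691.50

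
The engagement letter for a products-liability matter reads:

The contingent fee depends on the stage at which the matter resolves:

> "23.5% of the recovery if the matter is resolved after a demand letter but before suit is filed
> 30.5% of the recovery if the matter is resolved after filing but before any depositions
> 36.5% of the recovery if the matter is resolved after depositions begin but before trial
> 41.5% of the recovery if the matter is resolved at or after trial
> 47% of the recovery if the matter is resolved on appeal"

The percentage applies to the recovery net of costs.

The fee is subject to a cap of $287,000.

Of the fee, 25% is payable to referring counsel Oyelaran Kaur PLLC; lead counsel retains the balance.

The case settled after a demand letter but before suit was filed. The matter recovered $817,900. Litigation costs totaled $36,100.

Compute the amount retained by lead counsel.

Fee base (net of costs): $817,900 − $36,100 = $781,800
The matter settled after a demand letter but before suit was filed, so the 23.5% rate applies.
$781,800 × 23.5% = $183,723.00
$183,723.00 is under the $287,000 cap.
Referral share: 25% of $183,723.00 = $45,930.75; lead counsel retains $183,723.00 − $45,930.75 = $137,792.25.

$137,792.25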